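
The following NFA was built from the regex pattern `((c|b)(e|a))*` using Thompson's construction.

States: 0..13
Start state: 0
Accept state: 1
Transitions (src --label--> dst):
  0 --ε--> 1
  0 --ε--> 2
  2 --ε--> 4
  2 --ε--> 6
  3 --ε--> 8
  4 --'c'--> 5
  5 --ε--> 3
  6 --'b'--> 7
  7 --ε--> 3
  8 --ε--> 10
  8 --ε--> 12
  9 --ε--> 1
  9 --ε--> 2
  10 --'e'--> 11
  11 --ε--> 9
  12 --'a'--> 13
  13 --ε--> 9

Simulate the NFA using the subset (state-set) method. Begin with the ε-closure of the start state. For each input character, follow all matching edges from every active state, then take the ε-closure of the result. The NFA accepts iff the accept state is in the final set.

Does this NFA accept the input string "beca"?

Answer: ACCEPT

Trace:
start: ε-closure({0}) = {0,1,2,4,6}
'b' @ 1: {3,7,8,10,12}
'e' @ 2: {1,2,4,6,9,11}  (accept∈set)
'c' @ 3: {3,5,8,10,12}
'a' @ 4: {1,2,4,6,9,13}  (accept∈set)
after full input: {1,2,4,6,9,13}  (accept=1 in)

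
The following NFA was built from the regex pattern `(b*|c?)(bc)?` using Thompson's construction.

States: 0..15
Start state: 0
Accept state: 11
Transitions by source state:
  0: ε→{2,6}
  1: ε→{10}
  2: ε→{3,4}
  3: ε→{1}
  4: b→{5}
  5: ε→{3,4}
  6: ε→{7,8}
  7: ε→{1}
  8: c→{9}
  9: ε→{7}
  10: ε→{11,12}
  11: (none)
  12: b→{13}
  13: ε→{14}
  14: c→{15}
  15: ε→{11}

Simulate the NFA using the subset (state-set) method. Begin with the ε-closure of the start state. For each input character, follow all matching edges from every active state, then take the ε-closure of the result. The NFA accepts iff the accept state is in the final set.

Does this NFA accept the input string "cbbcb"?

Answer: REJECT

Trace:
S₀ = ε-closure({0}) = {0,1,2,3,4,6,7,8,10,11,12}
'c' @ 1: {1,7,9,10,11,12}  [accepting]
'b' @ 2: {13,14}
'b' @ 3: {}  — state set empty
rest 'cb' ignored (set empty)
final: {}; accept 11 not in set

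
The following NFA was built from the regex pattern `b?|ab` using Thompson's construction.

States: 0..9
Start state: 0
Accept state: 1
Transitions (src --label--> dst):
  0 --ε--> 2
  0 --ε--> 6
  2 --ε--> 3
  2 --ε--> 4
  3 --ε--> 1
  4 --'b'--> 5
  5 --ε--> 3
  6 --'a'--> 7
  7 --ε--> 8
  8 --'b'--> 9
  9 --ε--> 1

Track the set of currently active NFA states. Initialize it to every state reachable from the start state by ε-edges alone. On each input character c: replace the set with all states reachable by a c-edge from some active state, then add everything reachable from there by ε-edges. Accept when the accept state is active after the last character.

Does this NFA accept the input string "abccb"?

start: ε-closure({0}) = {0,1,2,3,4,6}
'a' @ 1: {7,8}
'b' @ 2: {1,9}  [accepting]
'c' @ 3: {}  — state set empty
rest 'cb' ignored (set empty)
final: {}; accept 1 not in set

Answer: REJECT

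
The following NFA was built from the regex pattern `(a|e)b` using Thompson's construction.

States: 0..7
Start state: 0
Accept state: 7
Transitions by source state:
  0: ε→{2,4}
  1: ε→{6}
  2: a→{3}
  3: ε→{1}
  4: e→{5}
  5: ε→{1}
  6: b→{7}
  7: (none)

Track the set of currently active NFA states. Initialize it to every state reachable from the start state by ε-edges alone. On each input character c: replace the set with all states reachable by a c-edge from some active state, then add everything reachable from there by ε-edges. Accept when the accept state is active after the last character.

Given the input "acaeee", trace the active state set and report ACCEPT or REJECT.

start: ε-closure({0}) = {0,2,4}
'a' @ 1: {1,3,6}
'c' @ 2: {}  — dead — no transitions
rest 'aeee' ignored (set empty)
after full input: {}  (accept=7 not in)

Answer: REJECT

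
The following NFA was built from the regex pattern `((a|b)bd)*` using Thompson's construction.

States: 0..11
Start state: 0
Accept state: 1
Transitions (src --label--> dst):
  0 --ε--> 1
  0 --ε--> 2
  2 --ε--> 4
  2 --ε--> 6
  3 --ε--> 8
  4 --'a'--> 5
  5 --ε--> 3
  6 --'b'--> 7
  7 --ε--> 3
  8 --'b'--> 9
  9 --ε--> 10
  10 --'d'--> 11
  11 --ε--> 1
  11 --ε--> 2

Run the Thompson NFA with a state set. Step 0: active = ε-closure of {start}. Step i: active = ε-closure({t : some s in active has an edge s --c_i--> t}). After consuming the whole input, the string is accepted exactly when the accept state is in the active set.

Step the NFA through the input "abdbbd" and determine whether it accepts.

Answer: ACCEPT

Steps:
initial (ε-close {0}): {0,1,2,4,6}
'a' @ 1: {3,5,8}
'b' @ 2: {9,10}
'd' @ 3: {1,2,4,6,11}  ✓accept
'b' @ 4: {3,7,8}
'b' @ 5: {9,10}
'd' @ 6: {1,2,4,6,11}  ✓accept
final: {1,2,4,6,11}; accept 1 in set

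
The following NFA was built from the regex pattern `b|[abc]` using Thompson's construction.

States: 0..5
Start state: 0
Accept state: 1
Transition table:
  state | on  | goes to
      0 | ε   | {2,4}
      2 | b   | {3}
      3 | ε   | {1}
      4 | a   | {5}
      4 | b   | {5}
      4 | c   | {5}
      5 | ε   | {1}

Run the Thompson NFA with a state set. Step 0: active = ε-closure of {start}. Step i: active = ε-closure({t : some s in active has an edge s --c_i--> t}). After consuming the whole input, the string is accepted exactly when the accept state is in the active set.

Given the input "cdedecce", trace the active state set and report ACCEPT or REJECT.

initial (ε-close {0}): {0,2,4}
'c' @ 1: {1,5}  (accept∈set)
'd' @ 2: {}  — dead — no transitions
rest 'edecce' ignored (set empty)
after full input: {}  (accept=1 not in)

Answer: REJECT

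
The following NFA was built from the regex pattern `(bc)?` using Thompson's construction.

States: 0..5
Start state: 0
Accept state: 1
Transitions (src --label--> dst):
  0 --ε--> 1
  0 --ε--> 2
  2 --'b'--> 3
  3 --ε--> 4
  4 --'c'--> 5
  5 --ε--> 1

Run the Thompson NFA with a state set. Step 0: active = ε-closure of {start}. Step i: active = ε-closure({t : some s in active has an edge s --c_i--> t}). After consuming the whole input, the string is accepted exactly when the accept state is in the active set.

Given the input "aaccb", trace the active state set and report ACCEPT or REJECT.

Answer: REJECT

Trace:
start: ε-closure({0}) = {0,1,2}
'a' @ 1: {}  — dead — no transitions
rest 'accb' ignored (set empty)
after full input: {}  (accept=1 not in)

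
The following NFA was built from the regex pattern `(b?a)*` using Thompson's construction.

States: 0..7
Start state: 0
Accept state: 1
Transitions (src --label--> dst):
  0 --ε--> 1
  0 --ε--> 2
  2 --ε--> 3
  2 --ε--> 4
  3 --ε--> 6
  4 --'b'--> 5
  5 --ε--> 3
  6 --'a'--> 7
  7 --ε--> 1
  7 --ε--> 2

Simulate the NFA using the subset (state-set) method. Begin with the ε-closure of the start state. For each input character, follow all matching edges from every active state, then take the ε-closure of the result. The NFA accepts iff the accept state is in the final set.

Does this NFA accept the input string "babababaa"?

start: ε-closure({0}) = {0,1,2,3,4,6}
'b' @ 1: {3,5,6}
'a' @ 2: {1,2,3,4,6,7}  [accepting]
'b' @ 3: {3,5,6}
'a' @ 4: {1,2,3,4,6,7}  [accepting]
'b' @ 5: {3,5,6}
'a' @ 6: {1,2,3,4,6,7}  [accepting]
'b' @ 7: {3,5,6}
'a' @ 8: {1,2,3,4,6,7}  [accepting]
'a' @ 9: {1,2,3,4,6,7}  [accepting]
end set {1,2,3,4,6,7} — state 1 in

Answer: ACCEPT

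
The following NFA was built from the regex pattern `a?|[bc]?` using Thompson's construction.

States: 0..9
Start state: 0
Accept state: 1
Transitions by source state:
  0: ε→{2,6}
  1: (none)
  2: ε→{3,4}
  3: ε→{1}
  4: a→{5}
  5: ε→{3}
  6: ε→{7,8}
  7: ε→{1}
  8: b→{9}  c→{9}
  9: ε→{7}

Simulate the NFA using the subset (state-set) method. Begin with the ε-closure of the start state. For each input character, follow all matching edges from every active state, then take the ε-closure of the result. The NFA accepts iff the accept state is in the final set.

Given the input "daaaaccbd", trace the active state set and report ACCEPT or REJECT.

Answer: REJECT

Trace:
initial (ε-close {0}): {0,1,2,3,4,6,7,8}
'd' @ 1: {}  — no active states
rest 'aaaaccbd' ignored (set empty)
end set {} — state 1 not in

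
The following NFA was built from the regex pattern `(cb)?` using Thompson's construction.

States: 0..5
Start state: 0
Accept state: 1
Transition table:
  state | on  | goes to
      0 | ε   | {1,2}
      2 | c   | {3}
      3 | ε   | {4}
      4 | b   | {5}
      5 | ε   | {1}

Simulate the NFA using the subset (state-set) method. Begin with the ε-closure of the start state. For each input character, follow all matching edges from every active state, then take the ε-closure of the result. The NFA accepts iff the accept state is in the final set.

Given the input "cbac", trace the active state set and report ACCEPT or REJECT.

Answer: REJECT

Derivation:
initial (ε-close {0}): {0,1,2}
'c' @ 1: {3,4}
'b' @ 2: {1,5}  (accept∈set)
'a' @ 3: {}  — state set empty
rest 'c' ignored (set empty)
end set {} — state 1 not in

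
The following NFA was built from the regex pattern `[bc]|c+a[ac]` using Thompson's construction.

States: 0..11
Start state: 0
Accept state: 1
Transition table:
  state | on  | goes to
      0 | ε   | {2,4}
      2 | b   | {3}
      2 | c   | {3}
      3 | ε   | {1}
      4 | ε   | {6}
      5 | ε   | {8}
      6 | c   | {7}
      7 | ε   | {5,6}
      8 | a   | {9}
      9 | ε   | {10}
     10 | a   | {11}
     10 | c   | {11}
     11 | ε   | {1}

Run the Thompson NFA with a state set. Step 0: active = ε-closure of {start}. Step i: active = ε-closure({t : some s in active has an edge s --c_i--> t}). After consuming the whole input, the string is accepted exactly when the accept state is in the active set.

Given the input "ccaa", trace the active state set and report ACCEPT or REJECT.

start: ε-closure({0}) = {0,2,4,6}
'c' @ 1: {1,3,5,6,7,8}  [accepting]
'c' @ 2: {5,6,7,8}
'a' @ 3: {9,10}
'a' @ 4: {1,11}  [accepting]
after full input: {1,11}  (accept=1 in)

Answer: ACCEPT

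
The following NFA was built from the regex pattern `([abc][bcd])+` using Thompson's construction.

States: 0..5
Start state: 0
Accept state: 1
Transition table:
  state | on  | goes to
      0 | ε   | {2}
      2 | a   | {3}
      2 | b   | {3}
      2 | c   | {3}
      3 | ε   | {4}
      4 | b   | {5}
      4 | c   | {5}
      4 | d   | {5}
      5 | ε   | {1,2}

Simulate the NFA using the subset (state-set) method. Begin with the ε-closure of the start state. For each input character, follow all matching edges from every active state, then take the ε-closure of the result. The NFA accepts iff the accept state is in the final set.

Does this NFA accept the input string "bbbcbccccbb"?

initial (ε-close {0}): {0,2}
'b' @ 1: {3,4}
'b' @ 2: {1,2,5}  (accept∈set)
'b' @ 3: {3,4}
'c' @ 4: {1,2,5}  (accept∈set)
'b' @ 5: {3,4}
'c' @ 6: {1,2,5}  (accept∈set)
'c' @ 7: {3,4}
'c' @ 8: {1,2,5}  (accept∈set)
'c' @ 9: {3,4}
'b' @ 10: {1,2,5}  (accept∈set)
'b' @ 11: {3,4}
after full input: {3,4}  (accept=1 not in)

Answer: REJECT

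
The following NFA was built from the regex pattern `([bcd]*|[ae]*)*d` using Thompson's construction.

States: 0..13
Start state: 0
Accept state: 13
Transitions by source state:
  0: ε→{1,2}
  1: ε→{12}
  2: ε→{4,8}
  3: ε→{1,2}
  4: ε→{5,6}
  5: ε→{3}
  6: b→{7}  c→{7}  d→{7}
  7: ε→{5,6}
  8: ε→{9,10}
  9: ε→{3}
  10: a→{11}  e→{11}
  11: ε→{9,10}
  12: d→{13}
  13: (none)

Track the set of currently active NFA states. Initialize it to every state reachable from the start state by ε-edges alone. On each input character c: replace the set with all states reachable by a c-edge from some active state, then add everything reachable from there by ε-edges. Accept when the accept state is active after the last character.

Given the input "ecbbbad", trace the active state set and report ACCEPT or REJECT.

Answer: ACCEPT

Derivation:
initial (ε-close {0}): {0,1,2,3,4,5,6,8,9,10,12}
'e' @ 1: {1,2,3,4,5,6,8,9,10,11,12}
'c' @ 2: {1,2,3,4,5,6,7,8,9,10,12}
'b' @ 3: {1,2,3,4,5,6,7,8,9,10,12}
'b' @ 4: {1,2,3,4,5,6,7,8,9,10,12}
'b' @ 5: {1,2,3,4,5,6,7,8,9,10,12}
'a' @ 6: {1,2,3,4,5,6,8,9,10,11,12}
'd' @ 7: {1,2,3,4,5,6,7,8,9,10,12,13}  [accepting]
final: {1,2,3,4,5,6,7,8,9,10,12,13}; accept 13 in set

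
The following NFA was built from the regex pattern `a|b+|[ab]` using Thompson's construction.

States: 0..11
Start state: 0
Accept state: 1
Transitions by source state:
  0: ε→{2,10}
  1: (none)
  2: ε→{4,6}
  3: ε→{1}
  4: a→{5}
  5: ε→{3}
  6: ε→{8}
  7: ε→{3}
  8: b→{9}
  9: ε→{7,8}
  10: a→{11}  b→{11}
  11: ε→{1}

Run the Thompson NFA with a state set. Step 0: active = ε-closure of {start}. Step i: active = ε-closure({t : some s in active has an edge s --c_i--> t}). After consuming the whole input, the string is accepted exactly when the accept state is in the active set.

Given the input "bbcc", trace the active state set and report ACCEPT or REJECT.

start: ε-closure({0}) = {0,2,4,6,8,10}
'b' @ 1: {1,3,7,8,9,11}  ✓accept
'b' @ 2: {1,3,7,8,9}  ✓accept
'c' @ 3: {}  — dead — no transitions
rest 'c' ignored (set empty)
final: {}; accept 1 not in set

Answer: REJECT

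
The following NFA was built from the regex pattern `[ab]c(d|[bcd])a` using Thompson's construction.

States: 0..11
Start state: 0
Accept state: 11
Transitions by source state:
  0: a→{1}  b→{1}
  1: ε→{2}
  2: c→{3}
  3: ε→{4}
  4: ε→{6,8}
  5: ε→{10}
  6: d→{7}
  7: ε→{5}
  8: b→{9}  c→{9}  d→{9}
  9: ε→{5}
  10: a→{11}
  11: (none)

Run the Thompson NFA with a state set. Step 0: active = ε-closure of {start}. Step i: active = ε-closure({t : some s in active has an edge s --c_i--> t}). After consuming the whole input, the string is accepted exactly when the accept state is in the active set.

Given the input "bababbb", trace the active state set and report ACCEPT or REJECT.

start: ε-closure({0}) = {0}
'b' @ 1: {1,2}
'a' @ 2: {}  — dead — no transitions
rest 'babbb' ignored (set empty)
after full input: {}  (accept=11 not in)

Answer: REJECT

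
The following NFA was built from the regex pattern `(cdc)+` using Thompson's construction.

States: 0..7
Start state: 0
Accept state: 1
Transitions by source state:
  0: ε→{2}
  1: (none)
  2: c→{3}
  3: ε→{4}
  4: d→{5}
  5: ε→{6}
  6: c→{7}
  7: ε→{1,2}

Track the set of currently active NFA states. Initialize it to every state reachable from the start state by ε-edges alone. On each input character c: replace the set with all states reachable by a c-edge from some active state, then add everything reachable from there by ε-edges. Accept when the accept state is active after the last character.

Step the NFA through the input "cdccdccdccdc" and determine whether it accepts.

S₀ = ε-closure({0}) = {0,2}
'c' @ 1: {3,4}
'd' @ 2: {5,6}
'c' @ 3: {1,2,7}  (accept∈set)
'c' @ 4: {3,4}
'd' @ 5: {5,6}
'c' @ 6: {1,2,7}  (accept∈set)
'c' @ 7: {3,4}
'd' @ 8: {5,6}
'c' @ 9: {1,2,7}  (accept∈set)
'c' @ 10: {3,4}
'd' @ 11: {5,6}
'c' @ 12: {1,2,7}  (accept∈set)
end set {1,2,7} — state 1 in

Answer: ACCEPT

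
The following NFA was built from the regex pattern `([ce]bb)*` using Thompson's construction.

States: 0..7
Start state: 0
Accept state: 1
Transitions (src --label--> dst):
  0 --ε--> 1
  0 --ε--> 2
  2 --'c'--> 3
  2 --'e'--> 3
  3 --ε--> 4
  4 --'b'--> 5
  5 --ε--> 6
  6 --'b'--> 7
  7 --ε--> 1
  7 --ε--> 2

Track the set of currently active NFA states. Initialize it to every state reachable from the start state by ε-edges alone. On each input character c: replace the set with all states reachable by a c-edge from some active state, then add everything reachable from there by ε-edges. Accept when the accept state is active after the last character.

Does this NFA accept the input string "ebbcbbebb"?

start: ε-closure({0}) = {0,1,2}
'e' @ 1: {3,4}
'b' @ 2: {5,6}
'b' @ 3: {1,2,7}  ✓accept
'c' @ 4: {3,4}
'b' @ 5: {5,6}
'b' @ 6: {1,2,7}  ✓accept
'e' @ 7: {3,4}
'b' @ 8: {5,6}
'b' @ 9: {1,2,7}  ✓accept
after full input: {1,2,7}  (accept=1 in)

Answer: ACCEPT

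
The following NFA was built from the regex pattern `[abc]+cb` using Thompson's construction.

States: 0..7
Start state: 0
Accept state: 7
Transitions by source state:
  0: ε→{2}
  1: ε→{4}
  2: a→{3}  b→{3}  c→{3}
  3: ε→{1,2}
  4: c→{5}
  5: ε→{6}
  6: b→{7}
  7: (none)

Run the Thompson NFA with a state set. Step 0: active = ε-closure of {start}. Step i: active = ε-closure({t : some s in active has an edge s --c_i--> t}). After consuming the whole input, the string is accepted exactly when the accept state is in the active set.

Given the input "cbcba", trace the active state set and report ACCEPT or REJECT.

Answer: REJECT

Steps:
initial (ε-close {0}): {0,2}
'c' @ 1: {1,2,3,4}
'b' @ 2: {1,2,3,4}
'c' @ 3: {1,2,3,4,5,6}
'b' @ 4: {1,2,3,4,7}  ✓accept
'a' @ 5: {1,2,3,4}
final: {1,2,3,4}; accept 7 not in set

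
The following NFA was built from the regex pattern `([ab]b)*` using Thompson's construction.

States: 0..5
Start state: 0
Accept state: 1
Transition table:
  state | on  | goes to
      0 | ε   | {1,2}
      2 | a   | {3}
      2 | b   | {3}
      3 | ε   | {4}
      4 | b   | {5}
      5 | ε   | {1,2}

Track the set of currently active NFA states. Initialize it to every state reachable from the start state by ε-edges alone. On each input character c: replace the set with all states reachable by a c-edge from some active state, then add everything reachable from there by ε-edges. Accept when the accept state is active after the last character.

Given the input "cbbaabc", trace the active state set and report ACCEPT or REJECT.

start: ε-closure({0}) = {0,1,2}
'c' @ 1: {}  — dead — no transitions
rest 'bbaabc' ignored (set empty)
after full input: {}  (accept=1 not in)

Answer: REJECT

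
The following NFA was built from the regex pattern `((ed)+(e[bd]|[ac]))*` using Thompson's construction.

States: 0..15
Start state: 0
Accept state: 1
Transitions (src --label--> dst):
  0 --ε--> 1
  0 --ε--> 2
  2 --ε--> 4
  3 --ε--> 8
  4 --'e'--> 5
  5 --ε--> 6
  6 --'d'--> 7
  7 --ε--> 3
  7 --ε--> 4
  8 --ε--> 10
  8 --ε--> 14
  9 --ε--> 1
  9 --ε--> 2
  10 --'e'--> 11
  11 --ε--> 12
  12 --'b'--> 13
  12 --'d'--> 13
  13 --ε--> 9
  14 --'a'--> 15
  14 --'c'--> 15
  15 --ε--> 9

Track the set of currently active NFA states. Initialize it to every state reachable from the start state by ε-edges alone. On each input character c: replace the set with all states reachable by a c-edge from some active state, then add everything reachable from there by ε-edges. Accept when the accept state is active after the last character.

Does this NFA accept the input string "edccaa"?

start: ε-closure({0}) = {0,1,2,4}
'e' @ 1: {5,6}
'd' @ 2: {3,4,7,8,10,14}
'c' @ 3: {1,2,4,9,15}  (accept∈set)
'c' @ 4: {}  — no active states
rest 'aa' ignored (set empty)
end set {} — state 1 not in

Answer: REJECT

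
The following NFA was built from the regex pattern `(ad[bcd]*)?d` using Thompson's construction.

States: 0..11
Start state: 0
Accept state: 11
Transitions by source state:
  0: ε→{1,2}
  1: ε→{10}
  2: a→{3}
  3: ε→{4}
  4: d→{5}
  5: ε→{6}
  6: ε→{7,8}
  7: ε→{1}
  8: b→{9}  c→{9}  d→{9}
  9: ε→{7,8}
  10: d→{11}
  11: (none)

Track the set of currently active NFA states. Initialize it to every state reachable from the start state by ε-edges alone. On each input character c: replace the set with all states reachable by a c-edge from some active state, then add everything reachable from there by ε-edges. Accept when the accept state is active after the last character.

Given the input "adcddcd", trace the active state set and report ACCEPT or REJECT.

S₀ = ε-closure({0}) = {0,1,2,10}
'a' @ 1: {3,4}
'd' @ 2: {1,5,6,7,8,10}
'c' @ 3: {1,7,8,9,10}
'd' @ 4: {1,7,8,9,10,11}  (accept∈set)
'd' @ 5: {1,7,8,9,10,11}  (accept∈set)
'c' @ 6: {1,7,8,9,10}
'd' @ 7: {1,7,8,9,10,11}  (accept∈set)
end set {1,7,8,9,10,11} — state 11 in

Answer: ACCEPT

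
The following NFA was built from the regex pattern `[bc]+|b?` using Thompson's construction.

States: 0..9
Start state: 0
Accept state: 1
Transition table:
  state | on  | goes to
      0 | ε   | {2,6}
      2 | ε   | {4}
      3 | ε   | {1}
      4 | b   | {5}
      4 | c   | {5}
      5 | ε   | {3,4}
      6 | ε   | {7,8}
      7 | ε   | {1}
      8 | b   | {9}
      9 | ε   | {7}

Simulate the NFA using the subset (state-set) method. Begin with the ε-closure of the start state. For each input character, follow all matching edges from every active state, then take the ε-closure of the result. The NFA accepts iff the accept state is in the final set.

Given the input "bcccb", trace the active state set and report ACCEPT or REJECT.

start: ε-closure({0}) = {0,1,2,4,6,7,8}
'b' @ 1: {1,3,4,5,7,9}  (accept∈set)
'c' @ 2: {1,3,4,5}  (accept∈set)
'c' @ 3: {1,3,4,5}  (accept∈set)
'c' @ 4: {1,3,4,5}  (accept∈set)
'b' @ 5: {1,3,4,5}  (accept∈set)
end set {1,3,4,5} — state 1 in

Answer: ACCEPT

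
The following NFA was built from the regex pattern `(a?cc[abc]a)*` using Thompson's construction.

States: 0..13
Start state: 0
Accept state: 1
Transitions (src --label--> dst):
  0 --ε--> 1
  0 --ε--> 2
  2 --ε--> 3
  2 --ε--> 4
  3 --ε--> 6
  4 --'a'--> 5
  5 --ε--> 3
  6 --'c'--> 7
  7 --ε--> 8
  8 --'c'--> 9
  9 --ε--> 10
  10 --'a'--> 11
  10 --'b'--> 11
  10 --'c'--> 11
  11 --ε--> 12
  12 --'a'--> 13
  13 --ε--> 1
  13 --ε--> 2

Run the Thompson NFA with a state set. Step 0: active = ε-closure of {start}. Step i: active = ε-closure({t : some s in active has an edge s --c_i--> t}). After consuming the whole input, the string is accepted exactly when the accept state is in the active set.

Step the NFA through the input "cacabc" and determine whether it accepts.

S₀ = ε-closure({0}) = {0,1,2,3,4,6}
'c' @ 1: {7,8}
'a' @ 2: {}  — no active states
rest 'cabc' ignored (set empty)
after full input: {}  (accept=1 not in)

Answer: REJECT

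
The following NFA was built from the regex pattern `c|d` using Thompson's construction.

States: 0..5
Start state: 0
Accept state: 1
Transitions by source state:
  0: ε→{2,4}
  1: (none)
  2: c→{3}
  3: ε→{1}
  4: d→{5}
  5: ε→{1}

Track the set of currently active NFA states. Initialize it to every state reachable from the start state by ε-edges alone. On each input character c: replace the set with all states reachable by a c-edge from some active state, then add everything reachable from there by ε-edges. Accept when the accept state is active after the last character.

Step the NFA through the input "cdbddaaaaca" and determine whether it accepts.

S₀ = ε-closure({0}) = {0,2,4}
'c' @ 1: {1,3}  [accepting]
'd' @ 2: {}  — no active states
rest 'bddaaaaca' ignored (set empty)
final: {}; accept 1 not in set

Answer: REJECT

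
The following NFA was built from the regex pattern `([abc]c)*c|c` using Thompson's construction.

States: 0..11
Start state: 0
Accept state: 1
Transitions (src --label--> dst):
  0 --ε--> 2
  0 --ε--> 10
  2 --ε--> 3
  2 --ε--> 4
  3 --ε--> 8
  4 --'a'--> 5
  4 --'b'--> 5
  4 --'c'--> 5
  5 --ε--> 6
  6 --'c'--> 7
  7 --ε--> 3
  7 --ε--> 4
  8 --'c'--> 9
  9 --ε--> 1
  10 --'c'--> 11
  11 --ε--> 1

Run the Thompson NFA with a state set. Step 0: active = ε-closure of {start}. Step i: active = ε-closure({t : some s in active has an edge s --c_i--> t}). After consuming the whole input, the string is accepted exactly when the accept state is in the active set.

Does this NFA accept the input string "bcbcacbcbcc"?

initial (ε-close {0}): {0,2,3,4,8,10}
'b' @ 1: {5,6}
'c' @ 2: {3,4,7,8}
'b' @ 3: {5,6}
'c' @ 4: {3,4,7,8}
'a' @ 5: {5,6}
'c' @ 6: {3,4,7,8}
'b' @ 7: {5,6}
'c' @ 8: {3,4,7,8}
'b' @ 9: {5,6}
'c' @ 10: {3,4,7,8}
'c' @ 11: {1,5,6,9}  [accepting]
final: {1,5,6,9}; accept 1 in set

Answer: ACCEPT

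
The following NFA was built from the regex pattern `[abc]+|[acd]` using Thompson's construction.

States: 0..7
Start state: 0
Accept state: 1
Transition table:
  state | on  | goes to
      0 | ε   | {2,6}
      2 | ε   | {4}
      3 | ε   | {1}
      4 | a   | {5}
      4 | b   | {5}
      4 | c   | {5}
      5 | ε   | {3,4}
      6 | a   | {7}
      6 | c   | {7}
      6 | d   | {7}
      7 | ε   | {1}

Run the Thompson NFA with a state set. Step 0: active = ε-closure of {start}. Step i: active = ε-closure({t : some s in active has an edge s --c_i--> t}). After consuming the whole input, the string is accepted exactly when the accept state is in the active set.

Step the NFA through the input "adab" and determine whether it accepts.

S₀ = ε-closure({0}) = {0,2,4,6}
'a' @ 1: {1,3,4,5,7}  (accept∈set)
'd' @ 2: {}  — no active states
rest 'ab' ignored (set empty)
after full input: {}  (accept=1 not in)

Answer: REJECT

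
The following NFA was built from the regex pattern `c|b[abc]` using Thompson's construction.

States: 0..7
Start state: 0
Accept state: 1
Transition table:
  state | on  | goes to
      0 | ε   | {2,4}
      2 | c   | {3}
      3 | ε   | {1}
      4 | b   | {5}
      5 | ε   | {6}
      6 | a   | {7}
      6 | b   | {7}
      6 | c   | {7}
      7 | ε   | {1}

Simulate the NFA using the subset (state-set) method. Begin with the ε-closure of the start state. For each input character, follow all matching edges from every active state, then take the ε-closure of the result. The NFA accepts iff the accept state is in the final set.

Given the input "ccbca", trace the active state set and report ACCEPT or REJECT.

initial (ε-close {0}): {0,2,4}
'c' @ 1: {1,3}  (accept∈set)
'c' @ 2: {}  — no active states
rest 'bca' ignored (set empty)
final: {}; accept 1 not in set

Answer: REJECT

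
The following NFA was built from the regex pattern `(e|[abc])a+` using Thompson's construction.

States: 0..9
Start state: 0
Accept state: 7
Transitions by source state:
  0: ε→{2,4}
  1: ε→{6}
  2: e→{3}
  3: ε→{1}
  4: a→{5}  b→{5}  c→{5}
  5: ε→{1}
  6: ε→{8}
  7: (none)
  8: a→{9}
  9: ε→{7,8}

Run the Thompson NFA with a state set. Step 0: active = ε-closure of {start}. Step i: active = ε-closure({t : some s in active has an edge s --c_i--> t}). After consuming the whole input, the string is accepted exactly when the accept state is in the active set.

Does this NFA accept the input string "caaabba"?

Answer: REJECT

Derivation:
initial (ε-close {0}): {0,2,4}
'c' @ 1: {1,5,6,8}
'a' @ 2: {7,8,9}  ✓accept
'a' @ 3: {7,8,9}  ✓accept
'a' @ 4: {7,8,9}  ✓accept
'b' @ 5: {}  — state set empty
rest 'ba' ignored (set empty)
final: {}; accept 7 not in set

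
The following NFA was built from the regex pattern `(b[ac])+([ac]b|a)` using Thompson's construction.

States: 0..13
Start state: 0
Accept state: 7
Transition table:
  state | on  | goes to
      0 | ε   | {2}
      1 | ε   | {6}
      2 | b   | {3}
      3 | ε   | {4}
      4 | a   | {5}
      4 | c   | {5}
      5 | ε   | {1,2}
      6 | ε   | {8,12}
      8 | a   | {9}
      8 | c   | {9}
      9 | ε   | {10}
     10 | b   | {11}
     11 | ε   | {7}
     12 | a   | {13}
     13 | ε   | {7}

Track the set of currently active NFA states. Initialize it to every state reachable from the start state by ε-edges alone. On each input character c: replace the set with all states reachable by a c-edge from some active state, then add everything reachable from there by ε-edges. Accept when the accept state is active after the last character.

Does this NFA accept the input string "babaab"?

Answer: ACCEPT

Trace:
S₀ = ε-closure({0}) = {0,2}
'b' @ 1: {3,4}
'a' @ 2: {1,2,5,6,8,12}
'b' @ 3: {3,4}
'a' @ 4: {1,2,5,6,8,12}
'a' @ 5: {7,9,10,13}  (accept∈set)
'b' @ 6: {7,11}  (accept∈set)
end set {7,11} — state 7 in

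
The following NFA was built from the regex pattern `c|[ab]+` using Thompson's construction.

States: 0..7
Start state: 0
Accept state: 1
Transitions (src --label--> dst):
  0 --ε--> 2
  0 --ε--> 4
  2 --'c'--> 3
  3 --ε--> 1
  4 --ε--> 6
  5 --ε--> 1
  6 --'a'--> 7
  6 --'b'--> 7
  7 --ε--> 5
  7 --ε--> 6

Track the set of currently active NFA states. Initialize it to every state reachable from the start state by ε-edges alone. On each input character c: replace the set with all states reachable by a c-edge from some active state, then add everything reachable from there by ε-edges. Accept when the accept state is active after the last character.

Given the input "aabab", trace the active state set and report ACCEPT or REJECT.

Answer: ACCEPT

Steps:
initial (ε-close {0}): {0,2,4,6}
'a' @ 1: {1,5,6,7}  ✓accept
'a' @ 2: {1,5,6,7}  ✓accept
'b' @ 3: {1,5,6,7}  ✓accept
'a' @ 4: {1,5,6,7}  ✓accept
'b' @ 5: {1,5,6,7}  ✓accept
final: {1,5,6,7}; accept 1 in set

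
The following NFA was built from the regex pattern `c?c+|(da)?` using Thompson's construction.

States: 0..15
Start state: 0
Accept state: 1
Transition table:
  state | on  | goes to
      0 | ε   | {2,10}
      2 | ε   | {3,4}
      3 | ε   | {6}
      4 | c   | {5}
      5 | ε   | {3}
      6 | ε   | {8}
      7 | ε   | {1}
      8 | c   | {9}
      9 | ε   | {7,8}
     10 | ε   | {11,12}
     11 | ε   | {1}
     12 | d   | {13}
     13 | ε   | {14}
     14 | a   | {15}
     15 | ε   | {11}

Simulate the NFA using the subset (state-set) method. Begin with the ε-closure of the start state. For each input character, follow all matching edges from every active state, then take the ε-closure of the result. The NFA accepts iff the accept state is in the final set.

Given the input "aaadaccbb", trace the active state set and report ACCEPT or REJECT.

start: ε-closure({0}) = {0,1,2,3,4,6,8,10,11,12}
'a' @ 1: {}  — state set empty
rest 'aadaccbb' ignored (set empty)
final: {}; accept 1 not in set

Answer: REJECT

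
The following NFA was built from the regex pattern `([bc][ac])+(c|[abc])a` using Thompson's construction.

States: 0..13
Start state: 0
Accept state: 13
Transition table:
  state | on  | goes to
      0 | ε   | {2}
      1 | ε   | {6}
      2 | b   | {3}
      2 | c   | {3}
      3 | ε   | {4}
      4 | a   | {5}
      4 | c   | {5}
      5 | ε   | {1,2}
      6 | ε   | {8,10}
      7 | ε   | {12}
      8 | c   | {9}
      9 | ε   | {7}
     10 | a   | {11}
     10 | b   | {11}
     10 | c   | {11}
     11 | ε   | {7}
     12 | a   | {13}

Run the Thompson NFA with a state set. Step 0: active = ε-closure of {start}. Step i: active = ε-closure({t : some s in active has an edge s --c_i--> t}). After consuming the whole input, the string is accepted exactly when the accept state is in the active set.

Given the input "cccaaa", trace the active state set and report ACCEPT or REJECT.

Answer: ACCEPT

Steps:
initial (ε-close {0}): {0,2}
'c' @ 1: {3,4}
'c' @ 2: {1,2,5,6,8,10}
'c' @ 3: {3,4,7,9,11,12}
'a' @ 4: {1,2,5,6,8,10,13}  [accepting]
'a' @ 5: {7,11,12}
'a' @ 6: {13}  [accepting]
final: {13}; accept 13 in set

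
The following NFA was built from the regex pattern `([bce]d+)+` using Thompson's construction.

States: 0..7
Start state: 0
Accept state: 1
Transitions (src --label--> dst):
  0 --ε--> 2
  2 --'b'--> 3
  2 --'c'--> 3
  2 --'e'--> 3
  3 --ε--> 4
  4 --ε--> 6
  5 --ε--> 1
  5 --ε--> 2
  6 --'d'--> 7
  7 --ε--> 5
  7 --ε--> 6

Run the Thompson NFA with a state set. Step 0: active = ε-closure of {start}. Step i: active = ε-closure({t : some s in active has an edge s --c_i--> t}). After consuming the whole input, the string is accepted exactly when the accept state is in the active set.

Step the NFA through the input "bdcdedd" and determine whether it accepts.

Answer: ACCEPT

Derivation:
start: ε-closure({0}) = {0,2}
'b' @ 1: {3,4,6}
'd' @ 2: {1,2,5,6,7}  (accept∈set)
'c' @ 3: {3,4,6}
'd' @ 4: {1,2,5,6,7}  (accept∈set)
'e' @ 5: {3,4,6}
'd' @ 6: {1,2,5,6,7}  (accept∈set)
'd' @ 7: {1,2,5,6,7}  (accept∈set)
final: {1,2,5,6,7}; accept 1 in set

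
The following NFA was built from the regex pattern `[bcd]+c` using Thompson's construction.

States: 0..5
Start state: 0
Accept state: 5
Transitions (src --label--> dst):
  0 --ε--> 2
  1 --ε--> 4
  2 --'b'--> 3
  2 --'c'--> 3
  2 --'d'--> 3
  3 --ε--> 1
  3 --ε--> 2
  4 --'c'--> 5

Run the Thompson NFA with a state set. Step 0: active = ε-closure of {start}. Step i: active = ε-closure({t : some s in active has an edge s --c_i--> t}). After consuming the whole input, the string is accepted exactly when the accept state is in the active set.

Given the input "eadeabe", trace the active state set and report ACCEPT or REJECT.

Answer: REJECT

Steps:
S₀ = ε-closure({0}) = {0,2}
'e' @ 1: {}  — state set empty
rest 'adeabe' ignored (set empty)
final: {}; accept 5 not in set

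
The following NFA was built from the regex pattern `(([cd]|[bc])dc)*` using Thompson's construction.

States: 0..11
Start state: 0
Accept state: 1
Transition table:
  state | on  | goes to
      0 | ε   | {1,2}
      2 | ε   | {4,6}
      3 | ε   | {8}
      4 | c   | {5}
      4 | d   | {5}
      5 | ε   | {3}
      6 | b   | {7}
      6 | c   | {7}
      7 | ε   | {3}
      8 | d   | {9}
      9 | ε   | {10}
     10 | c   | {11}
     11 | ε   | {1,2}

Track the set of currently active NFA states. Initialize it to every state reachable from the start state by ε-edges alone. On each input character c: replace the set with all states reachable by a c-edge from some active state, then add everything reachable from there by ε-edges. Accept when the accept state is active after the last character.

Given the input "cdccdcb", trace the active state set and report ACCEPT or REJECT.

Answer: REJECT

Derivation:
start: ε-closure({0}) = {0,1,2,4,6}
'c' @ 1: {3,5,7,8}
'd' @ 2: {9,10}
'c' @ 3: {1,2,4,6,11}  ✓accept
'c' @ 4: {3,5,7,8}
'd' @ 5: {9,10}
'c' @ 6: {1,2,4,6,11}  ✓accept
'b' @ 7: {3,7,8}
end set {3,7,8} — state 1 not in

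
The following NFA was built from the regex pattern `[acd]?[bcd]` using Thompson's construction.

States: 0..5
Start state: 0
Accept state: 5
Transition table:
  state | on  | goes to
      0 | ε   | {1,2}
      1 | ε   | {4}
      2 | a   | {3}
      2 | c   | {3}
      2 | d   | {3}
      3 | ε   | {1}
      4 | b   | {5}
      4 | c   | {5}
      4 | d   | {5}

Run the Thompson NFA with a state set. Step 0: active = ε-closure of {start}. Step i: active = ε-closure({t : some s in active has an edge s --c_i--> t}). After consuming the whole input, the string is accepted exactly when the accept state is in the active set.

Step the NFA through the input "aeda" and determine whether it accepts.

Answer: REJECT

Steps:
start: ε-closure({0}) = {0,1,2,4}
'a' @ 1: {1,3,4}
'e' @ 2: {}  — no active states
rest 'da' ignored (set empty)
final: {}; accept 5 not in set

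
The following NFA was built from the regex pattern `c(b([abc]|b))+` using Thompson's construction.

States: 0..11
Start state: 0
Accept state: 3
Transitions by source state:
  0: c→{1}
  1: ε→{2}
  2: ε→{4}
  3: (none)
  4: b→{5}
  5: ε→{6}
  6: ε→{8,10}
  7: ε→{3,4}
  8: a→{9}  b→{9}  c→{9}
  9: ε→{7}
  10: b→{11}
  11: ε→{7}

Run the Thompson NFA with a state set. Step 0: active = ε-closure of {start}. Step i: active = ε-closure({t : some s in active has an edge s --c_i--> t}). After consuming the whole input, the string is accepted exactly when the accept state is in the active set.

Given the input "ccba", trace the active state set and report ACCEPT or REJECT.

Answer: REJECT

Steps:
S₀ = ε-closure({0}) = {0}
'c' @ 1: {1,2,4}
'c' @ 2: {}  — dead — no transitions
rest 'ba' ignored (set empty)
after full input: {}  (accept=3 not in)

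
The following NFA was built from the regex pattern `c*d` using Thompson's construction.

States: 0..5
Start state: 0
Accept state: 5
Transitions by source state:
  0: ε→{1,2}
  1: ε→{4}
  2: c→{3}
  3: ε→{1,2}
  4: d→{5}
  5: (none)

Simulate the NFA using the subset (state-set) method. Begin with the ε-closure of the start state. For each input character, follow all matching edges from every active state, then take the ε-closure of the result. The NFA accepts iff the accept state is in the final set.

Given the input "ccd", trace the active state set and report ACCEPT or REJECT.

Answer: ACCEPT

Steps:
initial (ε-close {0}): {0,1,2,4}
'c' @ 1: {1,2,3,4}
'c' @ 2: {1,2,3,4}
'd' @ 3: {5}  [accepting]
after full input: {5}  (accept=5 in)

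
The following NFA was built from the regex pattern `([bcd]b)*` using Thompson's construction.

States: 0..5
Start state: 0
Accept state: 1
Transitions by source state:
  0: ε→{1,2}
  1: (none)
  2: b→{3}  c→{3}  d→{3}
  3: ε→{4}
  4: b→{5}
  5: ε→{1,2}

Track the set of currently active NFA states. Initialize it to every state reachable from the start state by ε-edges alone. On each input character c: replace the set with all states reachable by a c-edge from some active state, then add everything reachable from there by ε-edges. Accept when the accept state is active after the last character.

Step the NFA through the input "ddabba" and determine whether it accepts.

initial (ε-close {0}): {0,1,2}
'd' @ 1: {3,4}
'd' @ 2: {}  — no active states
rest 'abba' ignored (set empty)
after full input: {}  (accept=1 not in)

Answer: REJECT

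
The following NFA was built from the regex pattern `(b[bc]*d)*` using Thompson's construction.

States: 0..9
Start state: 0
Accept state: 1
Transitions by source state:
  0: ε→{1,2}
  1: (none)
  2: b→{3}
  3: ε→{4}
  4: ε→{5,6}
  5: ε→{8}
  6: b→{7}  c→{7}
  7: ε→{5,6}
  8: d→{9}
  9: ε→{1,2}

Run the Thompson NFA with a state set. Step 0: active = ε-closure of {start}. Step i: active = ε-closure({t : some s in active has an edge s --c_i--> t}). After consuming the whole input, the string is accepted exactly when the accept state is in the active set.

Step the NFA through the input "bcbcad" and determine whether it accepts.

Answer: REJECT

Steps:
initial (ε-close {0}): {0,1,2}
'b' @ 1: {3,4,5,6,8}
'c' @ 2: {5,6,7,8}
'b' @ 3: {5,6,7,8}
'c' @ 4: {5,6,7,8}
'a' @ 5: {}  — dead — no transitions
rest 'd' ignored (set empty)
final: {}; accept 1 not in set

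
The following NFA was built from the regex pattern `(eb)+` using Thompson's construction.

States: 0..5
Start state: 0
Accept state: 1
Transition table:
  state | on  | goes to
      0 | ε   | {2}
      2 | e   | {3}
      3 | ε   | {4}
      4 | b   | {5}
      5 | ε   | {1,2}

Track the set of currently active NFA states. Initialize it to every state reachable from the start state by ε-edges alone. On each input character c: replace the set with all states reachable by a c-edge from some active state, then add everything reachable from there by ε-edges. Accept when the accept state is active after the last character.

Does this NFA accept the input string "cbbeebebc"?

S₀ = ε-closure({0}) = {0,2}
'c' @ 1: {}  — dead — no transitions
rest 'bbeebebc' ignored (set empty)
final: {}; accept 1 not in set

Answer: REJECT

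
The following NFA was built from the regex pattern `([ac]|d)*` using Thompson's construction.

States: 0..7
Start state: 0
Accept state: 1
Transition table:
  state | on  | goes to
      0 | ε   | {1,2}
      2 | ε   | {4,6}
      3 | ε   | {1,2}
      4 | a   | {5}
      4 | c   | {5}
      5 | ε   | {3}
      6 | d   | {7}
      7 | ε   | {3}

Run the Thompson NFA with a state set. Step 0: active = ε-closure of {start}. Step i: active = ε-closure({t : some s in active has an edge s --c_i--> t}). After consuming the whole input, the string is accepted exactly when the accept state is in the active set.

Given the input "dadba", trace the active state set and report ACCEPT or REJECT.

Answer: REJECT

Trace:
initial (ε-close {0}): {0,1,2,4,6}
'd' @ 1: {1,2,3,4,6,7}  (accept∈set)
'a' @ 2: {1,2,3,4,5,6}  (accept∈set)
'd' @ 3: {1,2,3,4,6,7}  (accept∈set)
'b' @ 4: {}  — no active states
rest 'a' ignored (set empty)
end set {} — state 1 not in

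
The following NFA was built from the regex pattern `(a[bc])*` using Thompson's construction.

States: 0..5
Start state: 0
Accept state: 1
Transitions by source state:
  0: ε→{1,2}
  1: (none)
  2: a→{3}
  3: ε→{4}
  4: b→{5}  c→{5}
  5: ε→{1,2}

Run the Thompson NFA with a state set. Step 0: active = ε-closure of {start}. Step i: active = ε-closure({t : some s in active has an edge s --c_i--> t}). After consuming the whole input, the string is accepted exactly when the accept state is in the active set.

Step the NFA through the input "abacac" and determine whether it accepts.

start: ε-closure({0}) = {0,1,2}
'a' @ 1: {3,4}
'b' @ 2: {1,2,5}  [accepting]
'a' @ 3: {3,4}
'c' @ 4: {1,2,5}  [accepting]
'a' @ 5: {3,4}
'c' @ 6: {1,2,5}  [accepting]
end set {1,2,5} — state 1 in

Answer: ACCEPT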